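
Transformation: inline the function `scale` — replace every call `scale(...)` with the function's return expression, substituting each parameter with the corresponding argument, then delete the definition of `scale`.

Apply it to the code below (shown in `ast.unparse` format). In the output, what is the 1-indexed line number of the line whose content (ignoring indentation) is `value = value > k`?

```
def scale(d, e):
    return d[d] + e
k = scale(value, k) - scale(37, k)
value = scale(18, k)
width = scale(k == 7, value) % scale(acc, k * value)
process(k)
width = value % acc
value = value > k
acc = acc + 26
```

Transformed code:
k = value[value] + k - (37[37] + k)
value = 18[18] + k
width = ((k == 7)[k == 7] + value) % (acc[acc] + k * value)
process(k)
width = value % acc
value = value > k
acc = acc + 26

6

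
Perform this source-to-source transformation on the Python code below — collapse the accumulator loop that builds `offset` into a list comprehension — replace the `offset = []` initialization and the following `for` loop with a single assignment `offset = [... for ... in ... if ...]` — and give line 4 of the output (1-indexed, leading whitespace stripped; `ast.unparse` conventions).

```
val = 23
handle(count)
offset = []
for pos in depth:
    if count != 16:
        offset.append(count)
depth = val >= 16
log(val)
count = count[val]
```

Transformed code:
val = 23
handle(count)
offset = [count for pos in depth if count != 16]
depth = val >= 16
log(val)
count = count[val]

depth = val >= 16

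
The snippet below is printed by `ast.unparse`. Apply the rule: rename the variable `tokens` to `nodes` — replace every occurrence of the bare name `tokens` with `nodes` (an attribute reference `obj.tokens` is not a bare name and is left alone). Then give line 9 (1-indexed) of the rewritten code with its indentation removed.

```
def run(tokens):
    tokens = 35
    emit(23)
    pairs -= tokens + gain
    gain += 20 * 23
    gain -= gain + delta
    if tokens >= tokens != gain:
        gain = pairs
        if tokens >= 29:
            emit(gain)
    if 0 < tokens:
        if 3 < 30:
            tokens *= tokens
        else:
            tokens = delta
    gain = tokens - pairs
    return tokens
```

Transformed code:
def run(nodes):
    nodes = 35
    emit(23)
    pairs -= nodes + gain
    gain += 20 * 23
    gain -= gain + delta
    if nodes >= nodes != gain:
        gain = pairs
        if nodes >= 29:
            emit(gain)
    if 0 < nodes:
        if 3 < 30:
            nodes *= nodes
        else:
            nodes = delta
    gain = nodes - pairs
    return nodes

if nodes >= 29:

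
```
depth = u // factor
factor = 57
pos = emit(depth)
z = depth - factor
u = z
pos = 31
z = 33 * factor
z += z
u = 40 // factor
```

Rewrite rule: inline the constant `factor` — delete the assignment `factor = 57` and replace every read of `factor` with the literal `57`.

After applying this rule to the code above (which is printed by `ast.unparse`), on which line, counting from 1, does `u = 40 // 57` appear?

8

Transformed code:
depth = u // 57
pos = emit(depth)
z = depth - 57
u = z
pos = 31
z = 33 * 57
z += z
u = 40 // 57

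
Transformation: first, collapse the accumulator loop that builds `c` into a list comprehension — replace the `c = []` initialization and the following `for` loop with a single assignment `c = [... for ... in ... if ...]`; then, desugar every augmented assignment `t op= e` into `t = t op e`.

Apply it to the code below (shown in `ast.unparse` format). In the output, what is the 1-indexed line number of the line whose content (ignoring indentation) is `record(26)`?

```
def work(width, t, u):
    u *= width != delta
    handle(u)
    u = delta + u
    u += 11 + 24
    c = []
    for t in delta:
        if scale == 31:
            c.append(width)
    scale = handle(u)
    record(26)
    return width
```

Transformed code:
def work(width, t, u):
    u = u * (width != delta)
    handle(u)
    u = delta + u
    u = u + (11 + 24)
    c = [width for t in delta if scale == 31]
    scale = handle(u)
    record(26)
    return width

8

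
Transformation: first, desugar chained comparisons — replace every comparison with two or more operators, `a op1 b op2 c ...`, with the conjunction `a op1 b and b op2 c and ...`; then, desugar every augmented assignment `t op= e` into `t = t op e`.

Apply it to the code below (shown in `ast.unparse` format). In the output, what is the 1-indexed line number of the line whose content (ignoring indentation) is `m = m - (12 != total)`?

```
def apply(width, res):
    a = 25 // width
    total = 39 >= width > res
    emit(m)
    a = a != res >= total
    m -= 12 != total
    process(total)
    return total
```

6

Transformed code:
def apply(width, res):
    a = 25 // width
    total = 39 >= width and width > res
    emit(m)
    a = a != res and res >= total
    m = m - (12 != total)
    process(total)
    return total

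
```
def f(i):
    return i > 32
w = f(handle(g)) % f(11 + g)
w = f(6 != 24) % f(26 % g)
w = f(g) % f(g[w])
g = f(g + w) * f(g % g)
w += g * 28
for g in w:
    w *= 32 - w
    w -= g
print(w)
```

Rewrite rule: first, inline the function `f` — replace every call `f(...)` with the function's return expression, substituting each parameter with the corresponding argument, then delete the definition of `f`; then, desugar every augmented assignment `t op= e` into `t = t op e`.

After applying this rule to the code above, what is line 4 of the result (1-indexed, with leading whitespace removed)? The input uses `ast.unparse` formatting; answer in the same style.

Transformed code:
w = (handle(g) > 32) % (11 + g > 32)
w = ((6 != 24) > 32) % (26 % g > 32)
w = (g > 32) % (g[w] > 32)
g = (g + w > 32) * (g % g > 32)
w = w + g * 28
for g in w:
    w = w * (32 - w)
    w = w - g
print(w)

g = (g + w > 32) * (g % g > 32)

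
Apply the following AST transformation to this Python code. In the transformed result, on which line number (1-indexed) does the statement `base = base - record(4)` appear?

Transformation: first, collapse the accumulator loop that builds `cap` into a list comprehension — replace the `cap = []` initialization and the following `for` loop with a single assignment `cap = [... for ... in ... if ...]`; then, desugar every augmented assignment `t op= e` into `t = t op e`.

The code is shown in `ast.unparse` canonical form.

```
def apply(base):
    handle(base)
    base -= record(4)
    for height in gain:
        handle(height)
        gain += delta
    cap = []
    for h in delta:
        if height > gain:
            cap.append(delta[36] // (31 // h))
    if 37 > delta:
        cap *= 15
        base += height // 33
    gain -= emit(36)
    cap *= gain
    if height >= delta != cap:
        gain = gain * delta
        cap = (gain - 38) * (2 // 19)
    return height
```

Transformed code:
def apply(base):
    handle(base)
    base = base - record(4)
    for height in gain:
        handle(height)
        gain = gain + delta
    cap = [delta[36] // (31 // h) for h in delta if height > gain]
    if 37 > delta:
        cap = cap * 15
        base = base + height // 33
    gain = gain - emit(36)
    cap = cap * gain
    if height >= delta != cap:
        gain = gain * delta
        cap = (gain - 38) * (2 // 19)
    return height

3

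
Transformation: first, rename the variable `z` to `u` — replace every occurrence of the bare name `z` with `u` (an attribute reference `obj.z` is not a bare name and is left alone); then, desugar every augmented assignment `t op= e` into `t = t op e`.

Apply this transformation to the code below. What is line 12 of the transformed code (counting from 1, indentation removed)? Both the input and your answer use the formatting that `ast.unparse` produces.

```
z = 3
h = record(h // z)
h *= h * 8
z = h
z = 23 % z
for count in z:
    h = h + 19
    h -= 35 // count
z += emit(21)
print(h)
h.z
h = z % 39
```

h = u % 39

Transformed code:
u = 3
h = record(h // u)
h = h * (h * 8)
u = h
u = 23 % u
for count in u:
    h = h + 19
    h = h - 35 // count
u = u + emit(21)
print(h)
h.z
h = u % 39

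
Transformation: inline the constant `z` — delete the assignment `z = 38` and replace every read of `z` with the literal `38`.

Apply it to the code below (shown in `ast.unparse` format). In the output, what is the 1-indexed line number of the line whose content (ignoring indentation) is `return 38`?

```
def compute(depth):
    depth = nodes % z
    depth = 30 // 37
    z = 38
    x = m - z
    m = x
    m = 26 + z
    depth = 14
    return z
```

8

Transformed code:
def compute(depth):
    depth = nodes % 38
    depth = 30 // 37
    x = m - 38
    m = x
    m = 26 + 38
    depth = 14
    return 38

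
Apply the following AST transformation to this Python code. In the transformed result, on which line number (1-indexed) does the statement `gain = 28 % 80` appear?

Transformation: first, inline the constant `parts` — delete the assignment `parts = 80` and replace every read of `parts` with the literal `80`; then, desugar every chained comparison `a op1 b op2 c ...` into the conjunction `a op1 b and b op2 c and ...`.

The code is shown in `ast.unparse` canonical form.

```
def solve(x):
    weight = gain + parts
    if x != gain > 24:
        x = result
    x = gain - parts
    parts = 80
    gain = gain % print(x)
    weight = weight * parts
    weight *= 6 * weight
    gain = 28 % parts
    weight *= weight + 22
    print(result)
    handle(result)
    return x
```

9

Transformed code:
def solve(x):
    weight = gain + 80
    if x != gain and gain > 24:
        x = result
    x = gain - 80
    gain = gain % print(x)
    weight = weight * 80
    weight *= 6 * weight
    gain = 28 % 80
    weight *= weight + 22
    print(result)
    handle(result)
    return x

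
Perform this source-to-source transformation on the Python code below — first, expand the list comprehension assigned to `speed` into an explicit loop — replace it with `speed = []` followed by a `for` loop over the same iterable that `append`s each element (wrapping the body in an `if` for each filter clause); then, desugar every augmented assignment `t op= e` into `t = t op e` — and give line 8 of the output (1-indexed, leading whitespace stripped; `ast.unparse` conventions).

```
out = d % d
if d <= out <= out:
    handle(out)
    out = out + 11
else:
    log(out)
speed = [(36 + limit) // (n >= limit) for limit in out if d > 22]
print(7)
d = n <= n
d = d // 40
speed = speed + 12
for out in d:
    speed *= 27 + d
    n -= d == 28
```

for limit in out:

Transformed code:
out = d % d
if d <= out <= out:
    handle(out)
    out = out + 11
else:
    log(out)
speed = []
for limit in out:
    if d > 22:
        speed.append((36 + limit) // (n >= limit))
print(7)
d = n <= n
d = d // 40
speed = speed + 12
for out in d:
    speed = speed * (27 + d)
    n = n - (d == 28)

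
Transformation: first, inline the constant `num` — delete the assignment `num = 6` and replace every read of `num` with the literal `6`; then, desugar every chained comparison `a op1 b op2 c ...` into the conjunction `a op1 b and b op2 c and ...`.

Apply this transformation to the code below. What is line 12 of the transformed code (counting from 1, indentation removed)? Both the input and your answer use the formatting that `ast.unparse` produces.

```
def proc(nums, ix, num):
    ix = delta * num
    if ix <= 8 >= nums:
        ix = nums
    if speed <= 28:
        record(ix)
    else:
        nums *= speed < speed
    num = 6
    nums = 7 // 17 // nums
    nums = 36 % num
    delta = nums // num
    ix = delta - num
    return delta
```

ix = delta - 6

Transformed code:
def proc(nums, ix, num):
    ix = delta * 6
    if ix <= 8 and 8 >= nums:
        ix = nums
    if speed <= 28:
        record(ix)
    else:
        nums *= speed < speed
    nums = 7 // 17 // nums
    nums = 36 % 6
    delta = nums // 6
    ix = delta - 6
    return delta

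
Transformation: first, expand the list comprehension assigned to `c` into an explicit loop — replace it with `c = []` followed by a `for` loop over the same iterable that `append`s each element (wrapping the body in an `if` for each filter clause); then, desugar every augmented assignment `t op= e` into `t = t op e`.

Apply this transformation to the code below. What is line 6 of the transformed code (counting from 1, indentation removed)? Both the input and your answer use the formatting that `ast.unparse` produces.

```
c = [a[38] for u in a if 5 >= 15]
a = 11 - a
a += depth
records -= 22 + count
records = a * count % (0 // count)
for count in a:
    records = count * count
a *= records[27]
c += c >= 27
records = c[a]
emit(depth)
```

a = a + depth

Transformed code:
c = []
for u in a:
    if 5 >= 15:
        c.append(a[38])
a = 11 - a
a = a + depth
records = records - (22 + count)
records = a * count % (0 // count)
for count in a:
    records = count * count
a = a * records[27]
c = c + (c >= 27)
records = c[a]
emit(depth)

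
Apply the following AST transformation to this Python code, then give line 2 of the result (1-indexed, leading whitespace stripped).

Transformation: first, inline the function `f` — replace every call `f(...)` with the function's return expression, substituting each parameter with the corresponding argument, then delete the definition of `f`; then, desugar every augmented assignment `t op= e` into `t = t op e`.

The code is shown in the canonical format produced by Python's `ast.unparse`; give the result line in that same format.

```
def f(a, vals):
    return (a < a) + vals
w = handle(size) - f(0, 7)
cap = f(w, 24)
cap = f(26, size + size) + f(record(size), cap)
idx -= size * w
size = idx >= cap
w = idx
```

cap = (w < w) + 24

Transformed code:
w = handle(size) - ((0 < 0) + 7)
cap = (w < w) + 24
cap = (26 < 26) + (size + size) + ((record(size) < record(size)) + cap)
idx = idx - size * w
size = idx >= cap
w = idx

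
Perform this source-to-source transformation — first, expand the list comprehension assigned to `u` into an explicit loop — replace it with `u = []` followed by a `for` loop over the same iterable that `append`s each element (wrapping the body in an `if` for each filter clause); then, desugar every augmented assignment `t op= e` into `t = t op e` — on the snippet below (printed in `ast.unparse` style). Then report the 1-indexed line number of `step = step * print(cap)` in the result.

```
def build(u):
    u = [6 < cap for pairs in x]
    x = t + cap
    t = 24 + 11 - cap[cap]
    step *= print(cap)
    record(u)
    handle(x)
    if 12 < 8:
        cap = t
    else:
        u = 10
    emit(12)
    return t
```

7

Transformed code:
def build(u):
    u = []
    for pairs in x:
        u.append(6 < cap)
    x = t + cap
    t = 24 + 11 - cap[cap]
    step = step * print(cap)
    record(u)
    handle(x)
    if 12 < 8:
        cap = t
    else:
        u = 10
    emit(12)
    return t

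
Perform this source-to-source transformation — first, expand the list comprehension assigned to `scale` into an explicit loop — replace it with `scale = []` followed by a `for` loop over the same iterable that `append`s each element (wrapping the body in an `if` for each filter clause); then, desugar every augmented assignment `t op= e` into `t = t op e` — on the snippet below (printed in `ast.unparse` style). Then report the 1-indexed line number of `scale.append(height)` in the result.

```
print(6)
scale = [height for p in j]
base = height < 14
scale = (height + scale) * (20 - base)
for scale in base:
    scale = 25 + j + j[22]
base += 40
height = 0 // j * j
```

Transformed code:
print(6)
scale = []
for p in j:
    scale.append(height)
base = height < 14
scale = (height + scale) * (20 - base)
for scale in base:
    scale = 25 + j + j[22]
base = base + 40
height = 0 // j * j

4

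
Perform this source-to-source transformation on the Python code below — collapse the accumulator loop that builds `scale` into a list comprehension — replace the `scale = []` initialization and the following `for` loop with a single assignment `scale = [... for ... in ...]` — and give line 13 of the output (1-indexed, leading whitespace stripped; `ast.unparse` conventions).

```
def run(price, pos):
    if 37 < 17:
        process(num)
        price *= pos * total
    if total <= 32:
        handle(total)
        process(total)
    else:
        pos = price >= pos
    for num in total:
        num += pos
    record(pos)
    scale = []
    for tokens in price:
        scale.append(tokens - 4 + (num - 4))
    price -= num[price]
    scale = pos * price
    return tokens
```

Transformed code:
def run(price, pos):
    if 37 < 17:
        process(num)
        price *= pos * total
    if total <= 32:
        handle(total)
        process(total)
    else:
        pos = price >= pos
    for num in total:
        num += pos
    record(pos)
    scale = [tokens - 4 + (num - 4) for tokens in price]
    price -= num[price]
    scale = pos * price
    return tokens

scale = [tokens - 4 + (num - 4) for tokens in price]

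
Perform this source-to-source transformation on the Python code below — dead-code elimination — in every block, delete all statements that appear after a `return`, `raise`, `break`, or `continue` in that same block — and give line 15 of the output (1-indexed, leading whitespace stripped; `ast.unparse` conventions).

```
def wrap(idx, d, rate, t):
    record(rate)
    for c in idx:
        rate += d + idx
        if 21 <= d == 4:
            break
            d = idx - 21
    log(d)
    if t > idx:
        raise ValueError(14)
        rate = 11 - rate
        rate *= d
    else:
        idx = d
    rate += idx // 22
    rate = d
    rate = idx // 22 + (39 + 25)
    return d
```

return d

Transformed code:
def wrap(idx, d, rate, t):
    record(rate)
    for c in idx:
        rate += d + idx
        if 21 <= d == 4:
            break
    log(d)
    if t > idx:
        raise ValueError(14)
    else:
        idx = d
    rate += idx // 22
    rate = d
    rate = idx // 22 + (39 + 25)
    return d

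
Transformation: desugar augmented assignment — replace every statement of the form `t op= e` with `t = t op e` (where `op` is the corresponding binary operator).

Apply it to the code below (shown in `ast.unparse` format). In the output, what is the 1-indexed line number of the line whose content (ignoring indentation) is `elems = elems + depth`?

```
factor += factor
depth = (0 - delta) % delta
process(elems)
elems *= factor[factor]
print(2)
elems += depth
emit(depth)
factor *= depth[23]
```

6

Transformed code:
factor = factor + factor
depth = (0 - delta) % delta
process(elems)
elems = elems * factor[factor]
print(2)
elems = elems + depth
emit(depth)
factor = factor * depth[23]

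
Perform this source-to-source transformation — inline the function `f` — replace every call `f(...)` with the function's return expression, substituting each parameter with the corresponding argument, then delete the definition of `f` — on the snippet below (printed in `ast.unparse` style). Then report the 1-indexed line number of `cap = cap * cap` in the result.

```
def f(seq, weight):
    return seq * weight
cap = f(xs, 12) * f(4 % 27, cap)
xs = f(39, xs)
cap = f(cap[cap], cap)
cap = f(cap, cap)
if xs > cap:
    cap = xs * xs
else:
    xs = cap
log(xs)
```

4

Transformed code:
cap = xs * 12 * (4 % 27 * cap)
xs = 39 * xs
cap = cap[cap] * cap
cap = cap * cap
if xs > cap:
    cap = xs * xs
else:
    xs = cap
log(xs)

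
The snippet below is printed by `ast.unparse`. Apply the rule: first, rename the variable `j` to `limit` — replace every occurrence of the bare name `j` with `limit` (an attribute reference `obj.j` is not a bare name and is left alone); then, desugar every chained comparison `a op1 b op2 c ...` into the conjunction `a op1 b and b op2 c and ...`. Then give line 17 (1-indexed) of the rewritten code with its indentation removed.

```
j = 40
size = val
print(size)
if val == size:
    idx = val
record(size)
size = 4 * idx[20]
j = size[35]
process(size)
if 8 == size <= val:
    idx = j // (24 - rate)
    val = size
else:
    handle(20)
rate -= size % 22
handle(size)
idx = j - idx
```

Transformed code:
limit = 40
size = val
print(size)
if val == size:
    idx = val
record(size)
size = 4 * idx[20]
limit = size[35]
process(size)
if 8 == size and size <= val:
    idx = limit // (24 - rate)
    val = size
else:
    handle(20)
rate -= size % 22
handle(size)
idx = limit - idx

idx = limit - idx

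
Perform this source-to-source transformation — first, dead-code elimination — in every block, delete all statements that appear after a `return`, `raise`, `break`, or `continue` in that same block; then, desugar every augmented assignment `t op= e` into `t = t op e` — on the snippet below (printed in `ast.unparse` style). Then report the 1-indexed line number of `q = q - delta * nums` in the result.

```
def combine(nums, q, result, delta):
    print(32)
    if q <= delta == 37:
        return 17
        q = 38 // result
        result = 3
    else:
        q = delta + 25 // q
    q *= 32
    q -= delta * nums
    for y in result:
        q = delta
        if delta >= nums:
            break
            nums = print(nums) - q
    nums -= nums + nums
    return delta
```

8

Transformed code:
def combine(nums, q, result, delta):
    print(32)
    if q <= delta == 37:
        return 17
    else:
        q = delta + 25 // q
    q = q * 32
    q = q - delta * nums
    for y in result:
        q = delta
        if delta >= nums:
            break
    nums = nums - (nums + nums)
    return delta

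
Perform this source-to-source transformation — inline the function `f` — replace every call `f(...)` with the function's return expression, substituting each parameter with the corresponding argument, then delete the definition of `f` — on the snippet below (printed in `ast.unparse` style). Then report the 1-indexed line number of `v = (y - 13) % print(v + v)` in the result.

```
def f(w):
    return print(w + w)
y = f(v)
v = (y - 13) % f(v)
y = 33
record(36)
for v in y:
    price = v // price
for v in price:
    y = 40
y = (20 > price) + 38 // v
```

2

Transformed code:
y = print(v + v)
v = (y - 13) % print(v + v)
y = 33
record(36)
for v in y:
    price = v // price
for v in price:
    y = 40
y = (20 > price) + 38 // v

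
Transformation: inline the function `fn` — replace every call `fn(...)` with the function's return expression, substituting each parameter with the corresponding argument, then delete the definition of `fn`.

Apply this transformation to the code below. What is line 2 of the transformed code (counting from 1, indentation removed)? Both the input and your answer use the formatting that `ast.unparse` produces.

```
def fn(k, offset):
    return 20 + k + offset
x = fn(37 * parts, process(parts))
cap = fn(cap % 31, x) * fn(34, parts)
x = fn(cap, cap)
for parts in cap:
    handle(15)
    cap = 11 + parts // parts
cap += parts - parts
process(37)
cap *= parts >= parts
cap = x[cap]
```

cap = (20 + cap % 31 + x) * (20 + 34 + parts)

Transformed code:
x = 20 + 37 * parts + process(parts)
cap = (20 + cap % 31 + x) * (20 + 34 + parts)
x = 20 + cap + cap
for parts in cap:
    handle(15)
    cap = 11 + parts // parts
cap += parts - parts
process(37)
cap *= parts >= parts
cap = x[cap]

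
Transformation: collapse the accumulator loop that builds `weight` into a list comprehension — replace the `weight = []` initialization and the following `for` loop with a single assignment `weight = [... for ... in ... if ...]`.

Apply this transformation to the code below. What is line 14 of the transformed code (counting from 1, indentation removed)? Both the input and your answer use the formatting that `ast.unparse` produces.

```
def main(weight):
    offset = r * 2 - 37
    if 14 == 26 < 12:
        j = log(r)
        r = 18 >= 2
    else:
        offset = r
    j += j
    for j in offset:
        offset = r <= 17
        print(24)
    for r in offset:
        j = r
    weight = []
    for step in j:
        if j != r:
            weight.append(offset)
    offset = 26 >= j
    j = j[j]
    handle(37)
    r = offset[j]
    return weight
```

Transformed code:
def main(weight):
    offset = r * 2 - 37
    if 14 == 26 < 12:
        j = log(r)
        r = 18 >= 2
    else:
        offset = r
    j += j
    for j in offset:
        offset = r <= 17
        print(24)
    for r in offset:
        j = r
    weight = [offset for step in j if j != r]
    offset = 26 >= j
    j = j[j]
    handle(37)
    r = offset[j]
    return weight

weight = [offset for step in j if j != r]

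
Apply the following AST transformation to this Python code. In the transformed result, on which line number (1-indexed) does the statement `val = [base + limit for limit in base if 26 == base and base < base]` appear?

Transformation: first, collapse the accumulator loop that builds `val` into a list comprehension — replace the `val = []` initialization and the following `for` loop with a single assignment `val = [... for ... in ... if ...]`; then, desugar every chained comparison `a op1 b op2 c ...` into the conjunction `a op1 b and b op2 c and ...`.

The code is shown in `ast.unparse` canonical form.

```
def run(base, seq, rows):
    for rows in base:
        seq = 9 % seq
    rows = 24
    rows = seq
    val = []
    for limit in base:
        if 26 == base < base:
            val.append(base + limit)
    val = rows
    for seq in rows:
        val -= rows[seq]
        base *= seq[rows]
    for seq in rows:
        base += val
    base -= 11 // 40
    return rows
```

6

Transformed code:
def run(base, seq, rows):
    for rows in base:
        seq = 9 % seq
    rows = 24
    rows = seq
    val = [base + limit for limit in base if 26 == base and base < base]
    val = rows
    for seq in rows:
        val -= rows[seq]
        base *= seq[rows]
    for seq in rows:
        base += val
    base -= 11 // 40
    return rows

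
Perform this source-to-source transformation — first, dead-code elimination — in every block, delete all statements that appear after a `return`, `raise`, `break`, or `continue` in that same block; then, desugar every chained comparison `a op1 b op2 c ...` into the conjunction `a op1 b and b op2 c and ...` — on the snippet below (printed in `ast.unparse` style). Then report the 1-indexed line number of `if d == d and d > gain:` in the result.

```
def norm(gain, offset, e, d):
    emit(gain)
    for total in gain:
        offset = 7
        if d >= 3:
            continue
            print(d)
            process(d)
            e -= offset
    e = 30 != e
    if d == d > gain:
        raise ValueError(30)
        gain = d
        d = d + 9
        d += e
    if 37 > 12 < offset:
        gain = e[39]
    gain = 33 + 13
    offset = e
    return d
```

Transformed code:
def norm(gain, offset, e, d):
    emit(gain)
    for total in gain:
        offset = 7
        if d >= 3:
            continue
    e = 30 != e
    if d == d and d > gain:
        raise ValueError(30)
    if 37 > 12 and 12 < offset:
        gain = e[39]
    gain = 33 + 13
    offset = e
    return d

8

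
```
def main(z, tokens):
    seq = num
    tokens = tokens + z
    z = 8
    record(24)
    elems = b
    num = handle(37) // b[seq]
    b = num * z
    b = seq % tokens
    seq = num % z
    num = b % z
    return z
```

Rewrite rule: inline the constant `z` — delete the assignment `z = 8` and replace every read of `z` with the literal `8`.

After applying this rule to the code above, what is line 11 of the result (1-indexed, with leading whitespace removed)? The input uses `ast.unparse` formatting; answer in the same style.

Transformed code:
def main(z, tokens):
    seq = num
    tokens = tokens + 8
    record(24)
    elems = b
    num = handle(37) // b[seq]
    b = num * 8
    b = seq % tokens
    seq = num % 8
    num = b % 8
    return 8

return 8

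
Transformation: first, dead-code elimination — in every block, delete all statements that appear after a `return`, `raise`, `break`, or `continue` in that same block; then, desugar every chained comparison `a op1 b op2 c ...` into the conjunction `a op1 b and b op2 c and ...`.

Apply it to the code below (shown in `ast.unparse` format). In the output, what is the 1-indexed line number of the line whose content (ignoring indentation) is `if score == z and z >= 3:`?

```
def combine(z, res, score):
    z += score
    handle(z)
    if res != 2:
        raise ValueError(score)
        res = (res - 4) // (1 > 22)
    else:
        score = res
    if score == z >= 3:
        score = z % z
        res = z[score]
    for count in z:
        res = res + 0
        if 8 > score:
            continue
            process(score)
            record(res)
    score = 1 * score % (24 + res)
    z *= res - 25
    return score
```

Transformed code:
def combine(z, res, score):
    z += score
    handle(z)
    if res != 2:
        raise ValueError(score)
    else:
        score = res
    if score == z and z >= 3:
        score = z % z
        res = z[score]
    for count in z:
        res = res + 0
        if 8 > score:
            continue
    score = 1 * score % (24 + res)
    z *= res - 25
    return score

8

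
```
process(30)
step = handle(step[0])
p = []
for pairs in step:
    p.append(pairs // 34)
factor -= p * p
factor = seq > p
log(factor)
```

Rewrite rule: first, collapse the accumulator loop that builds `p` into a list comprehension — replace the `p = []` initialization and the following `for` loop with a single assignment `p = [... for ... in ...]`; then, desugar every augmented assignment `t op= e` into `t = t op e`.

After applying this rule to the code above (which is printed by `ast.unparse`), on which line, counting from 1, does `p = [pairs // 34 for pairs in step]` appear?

3

Transformed code:
process(30)
step = handle(step[0])
p = [pairs // 34 for pairs in step]
factor = factor - p * p
factor = seq > p
log(factor)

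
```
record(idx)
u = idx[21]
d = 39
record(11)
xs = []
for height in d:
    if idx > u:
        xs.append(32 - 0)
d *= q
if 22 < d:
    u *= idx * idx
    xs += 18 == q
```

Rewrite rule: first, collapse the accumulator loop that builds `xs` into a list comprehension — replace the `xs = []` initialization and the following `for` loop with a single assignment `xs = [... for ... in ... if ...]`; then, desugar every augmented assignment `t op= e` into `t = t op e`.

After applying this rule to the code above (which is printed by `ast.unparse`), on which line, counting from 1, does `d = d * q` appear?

6

Transformed code:
record(idx)
u = idx[21]
d = 39
record(11)
xs = [32 - 0 for height in d if idx > u]
d = d * q
if 22 < d:
    u = u * (idx * idx)
    xs = xs + (18 == q)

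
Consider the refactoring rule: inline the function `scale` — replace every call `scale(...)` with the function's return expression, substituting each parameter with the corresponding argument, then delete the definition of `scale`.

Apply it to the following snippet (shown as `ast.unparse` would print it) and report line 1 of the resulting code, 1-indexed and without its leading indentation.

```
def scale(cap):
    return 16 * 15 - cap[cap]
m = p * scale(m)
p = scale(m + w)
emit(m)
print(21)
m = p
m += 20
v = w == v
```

m = p * (16 * 15 - m[m])

Transformed code:
m = p * (16 * 15 - m[m])
p = 16 * 15 - (m + w)[m + w]
emit(m)
print(21)
m = p
m += 20
v = w == v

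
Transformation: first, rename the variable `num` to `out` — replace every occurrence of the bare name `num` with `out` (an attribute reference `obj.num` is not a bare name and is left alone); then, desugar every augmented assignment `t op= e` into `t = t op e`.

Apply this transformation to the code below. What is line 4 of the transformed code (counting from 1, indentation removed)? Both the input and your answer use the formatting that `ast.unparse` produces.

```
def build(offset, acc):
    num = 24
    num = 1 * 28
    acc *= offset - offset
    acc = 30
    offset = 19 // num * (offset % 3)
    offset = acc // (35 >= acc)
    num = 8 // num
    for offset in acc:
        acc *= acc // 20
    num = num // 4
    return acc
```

acc = acc * (offset - offset)

Transformed code:
def build(offset, acc):
    out = 24
    out = 1 * 28
    acc = acc * (offset - offset)
    acc = 30
    offset = 19 // out * (offset % 3)
    offset = acc // (35 >= acc)
    out = 8 // out
    for offset in acc:
        acc = acc * (acc // 20)
    out = out // 4
    return acc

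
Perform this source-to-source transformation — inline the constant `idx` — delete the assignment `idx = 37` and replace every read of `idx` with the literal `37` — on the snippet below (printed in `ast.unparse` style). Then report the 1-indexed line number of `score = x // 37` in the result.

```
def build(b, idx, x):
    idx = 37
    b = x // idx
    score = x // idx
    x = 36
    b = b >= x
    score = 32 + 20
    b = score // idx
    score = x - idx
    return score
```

Transformed code:
def build(b, idx, x):
    b = x // 37
    score = x // 37
    x = 36
    b = b >= x
    score = 32 + 20
    b = score // 37
    score = x - 37
    return score

3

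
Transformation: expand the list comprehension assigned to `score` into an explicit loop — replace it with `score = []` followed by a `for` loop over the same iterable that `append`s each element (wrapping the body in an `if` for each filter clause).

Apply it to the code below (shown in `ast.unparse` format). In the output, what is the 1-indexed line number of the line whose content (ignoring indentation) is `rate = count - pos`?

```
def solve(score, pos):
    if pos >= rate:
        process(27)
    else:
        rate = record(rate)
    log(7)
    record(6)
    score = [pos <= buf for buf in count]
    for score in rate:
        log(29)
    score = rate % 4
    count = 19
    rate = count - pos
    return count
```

Transformed code:
def solve(score, pos):
    if pos >= rate:
        process(27)
    else:
        rate = record(rate)
    log(7)
    record(6)
    score = []
    for buf in count:
        score.append(pos <= buf)
    for score in rate:
        log(29)
    score = rate % 4
    count = 19
    rate = count - pos
    return count

15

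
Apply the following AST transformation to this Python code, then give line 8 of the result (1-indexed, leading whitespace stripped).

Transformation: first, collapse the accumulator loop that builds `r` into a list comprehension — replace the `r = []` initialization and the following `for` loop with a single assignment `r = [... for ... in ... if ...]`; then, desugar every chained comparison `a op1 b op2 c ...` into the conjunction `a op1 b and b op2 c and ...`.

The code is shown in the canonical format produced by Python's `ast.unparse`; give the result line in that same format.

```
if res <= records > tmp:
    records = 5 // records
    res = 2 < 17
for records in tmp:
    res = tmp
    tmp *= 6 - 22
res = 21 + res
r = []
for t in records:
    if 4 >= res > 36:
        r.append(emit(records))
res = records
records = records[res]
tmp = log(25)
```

r = [emit(records) for t in records if 4 >= res and res > 36]

Transformed code:
if res <= records and records > tmp:
    records = 5 // records
    res = 2 < 17
for records in tmp:
    res = tmp
    tmp *= 6 - 22
res = 21 + res
r = [emit(records) for t in records if 4 >= res and res > 36]
res = records
records = records[res]
tmp = log(25)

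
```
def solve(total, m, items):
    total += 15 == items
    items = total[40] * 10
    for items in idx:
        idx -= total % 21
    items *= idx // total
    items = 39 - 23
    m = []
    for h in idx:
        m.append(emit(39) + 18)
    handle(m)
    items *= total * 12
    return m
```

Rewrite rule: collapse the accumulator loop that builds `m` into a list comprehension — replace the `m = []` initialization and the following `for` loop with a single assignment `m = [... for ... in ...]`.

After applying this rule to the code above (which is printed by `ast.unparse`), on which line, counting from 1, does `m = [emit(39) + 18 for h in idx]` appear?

Transformed code:
def solve(total, m, items):
    total += 15 == items
    items = total[40] * 10
    for items in idx:
        idx -= total % 21
    items *= idx // total
    items = 39 - 23
    m = [emit(39) + 18 for h in idx]
    handle(m)
    items *= total * 12
    return m

8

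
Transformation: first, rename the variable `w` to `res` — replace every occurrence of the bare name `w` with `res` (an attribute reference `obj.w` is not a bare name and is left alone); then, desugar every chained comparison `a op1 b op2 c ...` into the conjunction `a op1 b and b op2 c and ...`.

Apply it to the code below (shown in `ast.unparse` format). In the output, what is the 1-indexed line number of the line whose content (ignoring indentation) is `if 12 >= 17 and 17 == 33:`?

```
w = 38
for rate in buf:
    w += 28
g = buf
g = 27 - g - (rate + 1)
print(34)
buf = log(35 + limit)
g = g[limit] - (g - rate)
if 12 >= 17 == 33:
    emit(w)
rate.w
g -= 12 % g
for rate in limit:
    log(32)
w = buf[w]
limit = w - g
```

Transformed code:
res = 38
for rate in buf:
    res += 28
g = buf
g = 27 - g - (rate + 1)
print(34)
buf = log(35 + limit)
g = g[limit] - (g - rate)
if 12 >= 17 and 17 == 33:
    emit(res)
rate.w
g -= 12 % g
for rate in limit:
    log(32)
res = buf[res]
limit = res - g

9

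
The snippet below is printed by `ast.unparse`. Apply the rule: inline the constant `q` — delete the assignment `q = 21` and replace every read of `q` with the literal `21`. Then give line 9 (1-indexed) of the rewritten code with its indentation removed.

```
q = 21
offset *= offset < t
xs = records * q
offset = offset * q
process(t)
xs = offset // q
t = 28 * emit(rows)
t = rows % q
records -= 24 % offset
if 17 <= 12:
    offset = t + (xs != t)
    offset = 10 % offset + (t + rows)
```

if 17 <= 12:

Transformed code:
offset *= offset < t
xs = records * 21
offset = offset * 21
process(t)
xs = offset // 21
t = 28 * emit(rows)
t = rows % 21
records -= 24 % offset
if 17 <= 12:
    offset = t + (xs != t)
    offset = 10 % offset + (t + rows)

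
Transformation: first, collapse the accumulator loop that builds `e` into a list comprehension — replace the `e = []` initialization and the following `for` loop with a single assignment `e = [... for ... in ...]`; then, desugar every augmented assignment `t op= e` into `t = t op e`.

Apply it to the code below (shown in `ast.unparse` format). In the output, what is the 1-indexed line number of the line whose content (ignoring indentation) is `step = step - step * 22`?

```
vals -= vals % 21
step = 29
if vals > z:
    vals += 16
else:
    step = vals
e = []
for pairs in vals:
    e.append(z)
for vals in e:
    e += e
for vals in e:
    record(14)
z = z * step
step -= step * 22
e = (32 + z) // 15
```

13

Transformed code:
vals = vals - vals % 21
step = 29
if vals > z:
    vals = vals + 16
else:
    step = vals
e = [z for pairs in vals]
for vals in e:
    e = e + e
for vals in e:
    record(14)
z = z * step
step = step - step * 22
e = (32 + z) // 15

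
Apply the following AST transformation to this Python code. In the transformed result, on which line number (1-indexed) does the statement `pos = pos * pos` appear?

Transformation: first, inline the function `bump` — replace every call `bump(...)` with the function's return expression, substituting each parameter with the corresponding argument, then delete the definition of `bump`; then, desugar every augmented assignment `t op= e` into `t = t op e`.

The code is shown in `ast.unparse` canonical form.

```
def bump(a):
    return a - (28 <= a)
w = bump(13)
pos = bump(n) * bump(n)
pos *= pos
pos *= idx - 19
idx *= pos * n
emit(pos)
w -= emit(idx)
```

3

Transformed code:
w = 13 - (28 <= 13)
pos = (n - (28 <= n)) * (n - (28 <= n))
pos = pos * pos
pos = pos * (idx - 19)
idx = idx * (pos * n)
emit(pos)
w = w - emit(idx)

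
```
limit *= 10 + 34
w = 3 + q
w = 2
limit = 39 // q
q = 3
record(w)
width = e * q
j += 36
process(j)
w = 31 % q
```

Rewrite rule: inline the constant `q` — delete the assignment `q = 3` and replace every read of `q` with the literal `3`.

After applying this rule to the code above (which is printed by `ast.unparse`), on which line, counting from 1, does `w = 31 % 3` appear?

9

Transformed code:
limit *= 10 + 34
w = 3 + 3
w = 2
limit = 39 // 3
record(w)
width = e * 3
j += 36
process(j)
w = 31 % 3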